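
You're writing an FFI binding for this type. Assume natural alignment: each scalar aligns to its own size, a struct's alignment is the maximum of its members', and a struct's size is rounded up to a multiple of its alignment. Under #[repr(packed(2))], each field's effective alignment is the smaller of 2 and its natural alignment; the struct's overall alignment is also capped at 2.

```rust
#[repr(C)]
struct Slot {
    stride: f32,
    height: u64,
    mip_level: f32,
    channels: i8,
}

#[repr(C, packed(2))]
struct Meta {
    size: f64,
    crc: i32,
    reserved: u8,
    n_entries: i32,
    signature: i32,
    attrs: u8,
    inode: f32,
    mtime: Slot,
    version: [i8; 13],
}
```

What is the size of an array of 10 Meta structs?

660

Slot: 0..4  stride  (4B, 4-aligned); 4..8  -- padding (4B); 8..16  height  (8B, 8-aligned); 16..20  mip_level  (4B, 4-aligned); 20..21  channels  (1B, 1-aligned); 21..24  -- tail padding (3B); sizeof = 24, alignof = 8
0..8  size  (8B, 2-aligned)
8..12  crc  (4B, 2-aligned)
12..13  reserved  (1B, 1-aligned)
13..14  -- padding (1B)
14..18  n_entries  (4B, 2-aligned)
18..22  signature  (4B, 2-aligned)
22..23  attrs  (1B, 1-aligned)
23..24  -- padding (1B)
24..28  inode  (4B, 2-aligned)
28..52  mtime  (24B, 2-aligned)
52..65  version  (13B, 1-aligned)
65..66  -- tail padding (1B)
sizeof = 66, alignof = 2
array of 10: 10 × 66 = 660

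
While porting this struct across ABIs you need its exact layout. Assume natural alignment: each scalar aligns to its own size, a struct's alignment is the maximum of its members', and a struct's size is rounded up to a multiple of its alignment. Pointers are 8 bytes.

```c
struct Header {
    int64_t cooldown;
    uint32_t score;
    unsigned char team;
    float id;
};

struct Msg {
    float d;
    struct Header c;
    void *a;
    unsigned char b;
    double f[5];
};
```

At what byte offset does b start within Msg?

Header: @0: cooldown [8B, align 8] → 8; @8: score [4B, align 4] → 12; @12: team [1B, align 1] → 13; +3 pad (align 4); @16: id [4B, align 4] → 20; +4 tail pad (align 8); size 24, align 8
@0: d [4B, align 4] → 4
+4 pad (align 8)
@8: c [24B, align 8] → 32
@32: a [8B, align 8] → 40
@40: b [1B, align 1] → 41

40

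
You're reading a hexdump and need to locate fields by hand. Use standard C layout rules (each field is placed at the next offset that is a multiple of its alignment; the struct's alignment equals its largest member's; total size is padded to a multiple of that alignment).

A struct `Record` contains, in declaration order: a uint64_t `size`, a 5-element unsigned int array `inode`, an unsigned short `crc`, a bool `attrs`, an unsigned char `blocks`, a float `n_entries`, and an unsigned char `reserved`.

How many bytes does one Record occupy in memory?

40

0..8  size  (8B, 8-aligned)
8..28  inode  (20B, 4-aligned)
28..30  crc  (2B, 2-aligned)
30..31  attrs  (1B, 1-aligned)
31..32  blocks  (1B, 1-aligned)
32..36  n_entries  (4B, 4-aligned)
36..37  reserved  (1B, 1-aligned)
37..40  -- tail padding (3B)
sizeof = 40, alignof = 8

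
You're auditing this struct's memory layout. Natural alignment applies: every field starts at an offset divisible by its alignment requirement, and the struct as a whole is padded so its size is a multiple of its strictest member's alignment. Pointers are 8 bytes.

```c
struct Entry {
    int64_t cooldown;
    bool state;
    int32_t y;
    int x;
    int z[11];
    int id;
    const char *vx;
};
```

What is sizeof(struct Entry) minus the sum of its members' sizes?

7

@0: cooldown [8B, align 8] → 8
@8: state [1B, align 1] → 9
+3 pad (align 4)
@12: y [4B, align 4] → 16
@16: x [4B, align 4] → 20
@20: z [44B, align 4] → 64
@64: id [4B, align 4] → 68
+4 pad (align 8)
@72: vx [8B, align 8] → 80
size 80, align 8
data bytes 73, size 80 → padding 7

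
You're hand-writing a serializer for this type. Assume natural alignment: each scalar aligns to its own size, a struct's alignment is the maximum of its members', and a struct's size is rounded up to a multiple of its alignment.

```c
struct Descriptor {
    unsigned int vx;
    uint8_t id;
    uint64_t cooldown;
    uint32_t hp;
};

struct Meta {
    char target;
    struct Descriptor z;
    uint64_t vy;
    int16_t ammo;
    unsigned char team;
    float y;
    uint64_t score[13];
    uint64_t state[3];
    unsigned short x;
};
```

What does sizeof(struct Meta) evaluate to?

Descriptor: vx at 0 (size 4, align 4) → ends 4; id at 4 (size 1, align 1) → ends 5; pad 3 to align 8 for cooldown; cooldown at 8 (size 8, align 8) → ends 16; hp at 16 (size 4, align 4) → ends 20; tail pad 4 to reach multiple of 8; total 24 bytes, alignment 8
target at 0 (size 1, align 1) → ends 1
pad 7 to align 8 for z
z at 8 (size 24, align 8) → ends 32
vy at 32 (size 8, align 8) → ends 40
ammo at 40 (size 2, align 2) → ends 42
team at 42 (size 1, align 1) → ends 43
pad 1 to align 4 for y
y at 44 (size 4, align 4) → ends 48
score at 48 (size 104, align 8) → ends 152
state at 152 (size 24, align 8) → ends 176
x at 176 (size 2, align 2) → ends 178
tail pad 6 to reach multiple of 8
total 184 bytes, alignment 8

184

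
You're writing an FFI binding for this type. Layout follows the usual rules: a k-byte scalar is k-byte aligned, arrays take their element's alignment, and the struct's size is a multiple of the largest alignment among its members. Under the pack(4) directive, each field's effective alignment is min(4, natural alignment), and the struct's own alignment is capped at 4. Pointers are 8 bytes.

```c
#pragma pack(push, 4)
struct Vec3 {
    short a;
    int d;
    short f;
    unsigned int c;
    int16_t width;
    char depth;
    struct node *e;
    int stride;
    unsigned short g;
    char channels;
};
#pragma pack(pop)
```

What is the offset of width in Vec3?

16

a at 0 (size 2, align 2) → ends 2
pad 2 to align 4 for d
d at 4 (size 4, align 4) → ends 8
f at 8 (size 2, align 2) → ends 10
pad 2 to align 4 for c
c at 12 (size 4, align 4) → ends 16
width at 16 (size 2, align 2) → ends 18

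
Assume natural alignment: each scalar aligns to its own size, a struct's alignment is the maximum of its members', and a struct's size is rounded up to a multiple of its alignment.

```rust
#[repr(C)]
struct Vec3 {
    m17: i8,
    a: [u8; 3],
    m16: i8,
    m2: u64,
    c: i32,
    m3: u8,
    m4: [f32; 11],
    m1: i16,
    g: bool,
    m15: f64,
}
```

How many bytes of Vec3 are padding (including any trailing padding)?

@0: m17 [1B, align 1] → 1
@1: a [3B, align 1] → 4
@4: m16 [1B, align 1] → 5
+3 pad (align 8)
@8: m2 [8B, align 8] → 16
@16: c [4B, align 4] → 20
@20: m3 [1B, align 1] → 21
+3 pad (align 4)
@24: m4 [44B, align 4] → 68
@68: m1 [2B, align 2] → 70
@70: g [1B, align 1] → 71
+1 pad (align 8)
@72: m15 [8B, align 8] → 80
size 80, align 8
data bytes 73, size 80 → padding 7

7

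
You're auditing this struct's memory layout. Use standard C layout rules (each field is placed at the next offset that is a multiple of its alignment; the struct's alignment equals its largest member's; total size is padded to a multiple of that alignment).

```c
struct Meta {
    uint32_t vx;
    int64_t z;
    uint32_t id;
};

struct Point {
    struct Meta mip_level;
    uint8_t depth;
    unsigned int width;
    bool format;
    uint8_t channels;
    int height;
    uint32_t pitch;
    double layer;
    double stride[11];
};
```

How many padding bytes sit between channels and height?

2

Meta: @0: vx [4B, align 4] → 4; +4 pad (align 8); @8: z [8B, align 8] → 16; @16: id [4B, align 4] → 20; +4 tail pad (align 8); size 24, align 8
@0: mip_level [24B, align 8] → 24
@24: depth [1B, align 1] → 25
+3 pad (align 4)
@28: width [4B, align 4] → 32
@32: format [1B, align 1] → 33
@33: channels [1B, align 1] → 34
+2 pad (align 4)
@36: height [4B, align 4] → 40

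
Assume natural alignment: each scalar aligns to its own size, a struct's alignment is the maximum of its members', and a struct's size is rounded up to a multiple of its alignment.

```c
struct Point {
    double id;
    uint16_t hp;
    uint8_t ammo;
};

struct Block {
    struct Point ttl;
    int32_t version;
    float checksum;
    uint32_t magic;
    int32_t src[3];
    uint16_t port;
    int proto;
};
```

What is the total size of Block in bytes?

48

Point: 0..8  id  (8B, 8-aligned); 8..10  hp  (2B, 2-aligned); 10..11  ammo  (1B, 1-aligned); 11..16  -- tail padding (5B); sizeof = 16, alignof = 8
0..16  ttl  (16B, 8-aligned)
16..20  version  (4B, 4-aligned)
20..24  checksum  (4B, 4-aligned)
24..28  magic  (4B, 4-aligned)
28..40  src  (12B, 4-aligned)
40..42  port  (2B, 2-aligned)
42..44  -- padding (2B)
44..48  proto  (4B, 4-aligned)
sizeof = 48, alignof = 8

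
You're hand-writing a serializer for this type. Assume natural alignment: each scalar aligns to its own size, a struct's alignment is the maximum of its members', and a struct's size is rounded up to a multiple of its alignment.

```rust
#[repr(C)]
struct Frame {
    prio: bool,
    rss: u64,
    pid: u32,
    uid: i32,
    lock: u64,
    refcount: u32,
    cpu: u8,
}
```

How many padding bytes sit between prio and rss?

prio at 0 (size 1, align 1) → ends 1
pad 7 to align 8 for rss
rss at 8 (size 8, align 8) → ends 16

7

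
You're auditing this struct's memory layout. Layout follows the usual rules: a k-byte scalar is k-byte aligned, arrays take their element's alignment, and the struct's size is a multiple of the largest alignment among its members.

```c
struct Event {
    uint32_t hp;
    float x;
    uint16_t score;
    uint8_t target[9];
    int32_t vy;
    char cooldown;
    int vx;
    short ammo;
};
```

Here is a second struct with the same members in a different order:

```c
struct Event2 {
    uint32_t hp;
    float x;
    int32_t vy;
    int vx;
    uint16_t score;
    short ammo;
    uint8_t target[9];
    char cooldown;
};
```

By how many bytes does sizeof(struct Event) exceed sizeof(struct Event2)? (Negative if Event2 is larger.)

@0: hp [4B, align 4] → 4
@4: x [4B, align 4] → 8
@8: score [2B, align 2] → 10
@10: target [9B, align 1] → 19
+1 pad (align 4)
@20: vy [4B, align 4] → 24
@24: cooldown [1B, align 1] → 25
+3 pad (align 4)
@28: vx [4B, align 4] → 32
@32: ammo [2B, align 2] → 34
+2 tail pad (align 4)
size 36, align 4
— Event2 —
@0: hp [4B, align 4] → 4
@4: x [4B, align 4] → 8
@8: vy [4B, align 4] → 12
@12: vx [4B, align 4] → 16
@16: score [2B, align 2] → 18
@18: ammo [2B, align 2] → 20
@20: target [9B, align 1] → 29
@29: cooldown [1B, align 1] → 30
+2 tail pad (align 4)
size 32, align 4
36 − 32 = 4

4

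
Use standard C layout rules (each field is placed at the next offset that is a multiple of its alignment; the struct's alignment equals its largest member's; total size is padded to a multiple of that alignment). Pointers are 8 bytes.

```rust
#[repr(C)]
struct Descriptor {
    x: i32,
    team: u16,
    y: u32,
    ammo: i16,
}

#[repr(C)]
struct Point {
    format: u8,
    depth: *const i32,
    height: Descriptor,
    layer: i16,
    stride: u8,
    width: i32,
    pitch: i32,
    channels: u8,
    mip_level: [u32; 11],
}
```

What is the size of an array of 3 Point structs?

Descriptor: 0..4  x  (4B, 4-aligned); 4..6  team  (2B, 2-aligned); 6..8  -- padding (2B); 8..12  y  (4B, 4-aligned); 12..14  ammo  (2B, 2-aligned); 14..16  -- tail padding (2B); sizeof = 16, alignof = 4
0..1  format  (1B, 1-aligned)
1..8  -- padding (7B)
8..16  depth  (8B, 8-aligned)
16..32  height  (16B, 4-aligned)
32..34  layer  (2B, 2-aligned)
34..35  stride  (1B, 1-aligned)
35..36  -- padding (1B)
36..40  width  (4B, 4-aligned)
40..44  pitch  (4B, 4-aligned)
44..45  channels  (1B, 1-aligned)
45..48  -- padding (3B)
48..92  mip_level  (44B, 4-aligned)
92..96  -- tail padding (4B)
sizeof = 96, alignof = 8
array of 3: 3 × 96 = 288

288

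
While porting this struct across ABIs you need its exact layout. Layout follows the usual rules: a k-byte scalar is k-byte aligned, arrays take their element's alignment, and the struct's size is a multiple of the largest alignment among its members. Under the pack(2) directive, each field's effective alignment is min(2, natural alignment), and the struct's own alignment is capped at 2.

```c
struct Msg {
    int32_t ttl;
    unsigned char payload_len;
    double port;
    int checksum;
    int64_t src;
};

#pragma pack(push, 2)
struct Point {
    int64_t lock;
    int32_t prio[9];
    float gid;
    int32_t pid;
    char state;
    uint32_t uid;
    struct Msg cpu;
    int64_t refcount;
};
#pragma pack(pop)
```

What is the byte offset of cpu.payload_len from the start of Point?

62

Msg: ttl at 0 (size 4, align 4) → ends 4; payload_len at 4 (size 1, align 1) → ends 5; pad 3 to align 8 for port; port at 8 (size 8, align 8) → ends 16; checksum at 16 (size 4, align 4) → ends 20; pad 4 to align 8 for src; src at 24 (size 8, align 8) → ends 32; total 32 bytes, alignment 8
lock at 0 (size 8, align 2) → ends 8
prio at 8 (size 36, align 2) → ends 44
gid at 44 (size 4, align 2) → ends 48
pid at 48 (size 4, align 2) → ends 52
state at 52 (size 1, align 1) → ends 53
pad 1 to align 2 for uid
uid at 54 (size 4, align 2) → ends 58
cpu at 58 (size 32, align 2) → ends 90
within Msg: payload_len at 4
58 + 4 = 62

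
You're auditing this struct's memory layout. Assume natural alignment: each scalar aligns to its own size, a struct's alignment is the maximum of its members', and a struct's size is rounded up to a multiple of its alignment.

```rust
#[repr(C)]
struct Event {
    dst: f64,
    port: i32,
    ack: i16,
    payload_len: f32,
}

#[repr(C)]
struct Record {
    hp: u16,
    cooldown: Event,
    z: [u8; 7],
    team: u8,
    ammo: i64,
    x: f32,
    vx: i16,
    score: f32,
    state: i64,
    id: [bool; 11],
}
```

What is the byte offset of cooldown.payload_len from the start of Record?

Event: dst at 0 (size 8, align 8) → ends 8; port at 8 (size 4, align 4) → ends 12; ack at 12 (size 2, align 2) → ends 14; pad 2 to align 4 for payload_len; payload_len at 16 (size 4, align 4) → ends 20; tail pad 4 to reach multiple of 8; total 24 bytes, alignment 8
hp at 0 (size 2, align 2) → ends 2
pad 6 to align 8 for cooldown
cooldown at 8 (size 24, align 8) → ends 32
within Event: payload_len at 16
8 + 16 = 24

24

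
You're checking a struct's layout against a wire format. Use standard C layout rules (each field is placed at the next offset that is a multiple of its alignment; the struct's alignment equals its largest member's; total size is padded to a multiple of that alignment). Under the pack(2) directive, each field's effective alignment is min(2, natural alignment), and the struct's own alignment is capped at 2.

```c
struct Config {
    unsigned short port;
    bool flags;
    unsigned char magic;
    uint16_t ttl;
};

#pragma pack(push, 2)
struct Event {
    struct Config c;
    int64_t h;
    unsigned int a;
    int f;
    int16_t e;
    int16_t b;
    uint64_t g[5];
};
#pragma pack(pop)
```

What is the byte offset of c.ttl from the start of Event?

Config: port at 0 (size 2, align 2) → ends 2; flags at 2 (size 1, align 1) → ends 3; magic at 3 (size 1, align 1) → ends 4; ttl at 4 (size 2, align 2) → ends 6; total 6 bytes, alignment 2
c at 0 (size 6, align 2) → ends 6
within Config: ttl at 4
0 + 4 = 4

4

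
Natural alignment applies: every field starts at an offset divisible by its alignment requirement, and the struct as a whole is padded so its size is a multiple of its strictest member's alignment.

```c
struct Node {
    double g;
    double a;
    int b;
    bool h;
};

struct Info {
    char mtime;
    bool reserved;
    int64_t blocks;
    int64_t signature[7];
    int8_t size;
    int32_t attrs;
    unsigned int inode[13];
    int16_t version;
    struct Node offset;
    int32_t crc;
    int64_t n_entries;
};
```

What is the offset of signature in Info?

16

Node: @0: g [8B, align 8] → 8; @8: a [8B, align 8] → 16; @16: b [4B, align 4] → 20; @20: h [1B, align 1] → 21; +3 tail pad (align 8); size 24, align 8
@0: mtime [1B, align 1] → 1
@1: reserved [1B, align 1] → 2
+6 pad (align 8)
@8: blocks [8B, align 8] → 16
@16: signature [56B, align 8] → 72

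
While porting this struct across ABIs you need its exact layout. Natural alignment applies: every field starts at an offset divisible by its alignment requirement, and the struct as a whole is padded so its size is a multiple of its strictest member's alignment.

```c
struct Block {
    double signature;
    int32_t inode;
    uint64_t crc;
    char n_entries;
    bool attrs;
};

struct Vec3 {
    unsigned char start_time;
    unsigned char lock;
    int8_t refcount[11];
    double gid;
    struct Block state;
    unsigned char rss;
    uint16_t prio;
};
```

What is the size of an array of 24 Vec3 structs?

1536

Block: signature at 0 (size 8, align 8) → ends 8; inode at 8 (size 4, align 4) → ends 12; pad 4 to align 8 for crc; crc at 16 (size 8, align 8) → ends 24; n_entries at 24 (size 1, align 1) → ends 25; attrs at 25 (size 1, align 1) → ends 26; tail pad 6 to reach multiple of 8; total 32 bytes, alignment 8
start_time at 0 (size 1, align 1) → ends 1
lock at 1 (size 1, align 1) → ends 2
refcount at 2 (size 11, align 1) → ends 13
pad 3 to align 8 for gid
gid at 16 (size 8, align 8) → ends 24
state at 24 (size 32, align 8) → ends 56
rss at 56 (size 1, align 1) → ends 57
pad 1 to align 2 for prio
prio at 58 (size 2, align 2) → ends 60
tail pad 4 to reach multiple of 8
total 64 bytes, alignment 8
array of 24: 24 × 64 = 1536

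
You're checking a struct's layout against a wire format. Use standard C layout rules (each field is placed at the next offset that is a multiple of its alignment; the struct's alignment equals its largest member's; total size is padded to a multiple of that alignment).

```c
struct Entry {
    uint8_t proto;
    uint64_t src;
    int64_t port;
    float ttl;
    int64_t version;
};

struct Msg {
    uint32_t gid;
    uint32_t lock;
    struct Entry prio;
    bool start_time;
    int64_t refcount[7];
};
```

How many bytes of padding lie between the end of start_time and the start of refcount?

Entry: @0: proto [1B, align 1] → 1; +7 pad (align 8); @8: src [8B, align 8] → 16; @16: port [8B, align 8] → 24; @24: ttl [4B, align 4] → 28; +4 pad (align 8); @32: version [8B, align 8] → 40; size 40, align 8
@0: gid [4B, align 4] → 4
@4: lock [4B, align 4] → 8
@8: prio [40B, align 8] → 48
@48: start_time [1B, align 1] → 49
+7 pad (align 8)
@56: refcount [56B, align 8] → 112

7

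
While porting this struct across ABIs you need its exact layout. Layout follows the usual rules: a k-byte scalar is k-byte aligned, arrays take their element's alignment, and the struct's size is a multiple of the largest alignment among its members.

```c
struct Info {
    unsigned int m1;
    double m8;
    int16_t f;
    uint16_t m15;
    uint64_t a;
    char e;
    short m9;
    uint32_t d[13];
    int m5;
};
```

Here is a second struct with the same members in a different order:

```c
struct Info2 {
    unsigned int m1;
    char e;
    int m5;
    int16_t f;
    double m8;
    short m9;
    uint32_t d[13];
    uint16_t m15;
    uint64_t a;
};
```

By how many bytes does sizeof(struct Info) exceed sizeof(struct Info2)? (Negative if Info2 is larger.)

0

m1 at 0 (size 4, align 4) → ends 4
pad 4 to align 8 for m8
m8 at 8 (size 8, align 8) → ends 16
f at 16 (size 2, align 2) → ends 18
m15 at 18 (size 2, align 2) → ends 20
pad 4 to align 8 for a
a at 24 (size 8, align 8) → ends 32
e at 32 (size 1, align 1) → ends 33
pad 1 to align 2 for m9
m9 at 34 (size 2, align 2) → ends 36
d at 36 (size 52, align 4) → ends 88
m5 at 88 (size 4, align 4) → ends 92
tail pad 4 to reach multiple of 8
total 96 bytes, alignment 8
— Info2 —
m1 at 0 (size 4, align 4) → ends 4
e at 4 (size 1, align 1) → ends 5
pad 3 to align 4 for m5
m5 at 8 (size 4, align 4) → ends 12
f at 12 (size 2, align 2) → ends 14
pad 2 to align 8 for m8
m8 at 16 (size 8, align 8) → ends 24
m9 at 24 (size 2, align 2) → ends 26
pad 2 to align 4 for d
d at 28 (size 52, align 4) → ends 80
m15 at 80 (size 2, align 2) → ends 82
pad 6 to align 8 for a
a at 88 (size 8, align 8) → ends 96
total 96 bytes, alignment 8
96 − 96 = 0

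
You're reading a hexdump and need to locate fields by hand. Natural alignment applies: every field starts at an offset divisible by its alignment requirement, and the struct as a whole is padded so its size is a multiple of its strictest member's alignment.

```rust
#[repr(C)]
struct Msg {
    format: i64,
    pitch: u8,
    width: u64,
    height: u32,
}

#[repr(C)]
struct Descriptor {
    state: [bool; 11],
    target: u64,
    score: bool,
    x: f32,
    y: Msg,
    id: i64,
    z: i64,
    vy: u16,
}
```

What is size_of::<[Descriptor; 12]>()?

Msg: @0: format [8B, align 8] → 8; @8: pitch [1B, align 1] → 9; +7 pad (align 8); @16: width [8B, align 8] → 24; @24: height [4B, align 4] → 28; +4 tail pad (align 8); size 32, align 8
@0: state [11B, align 1] → 11
+5 pad (align 8)
@16: target [8B, align 8] → 24
@24: score [1B, align 1] → 25
+3 pad (align 4)
@28: x [4B, align 4] → 32
@32: y [32B, align 8] → 64
@64: id [8B, align 8] → 72
@72: z [8B, align 8] → 80
@80: vy [2B, align 2] → 82
+6 tail pad (align 8)
size 88, align 8
array of 12: 12 × 88 = 1056

1056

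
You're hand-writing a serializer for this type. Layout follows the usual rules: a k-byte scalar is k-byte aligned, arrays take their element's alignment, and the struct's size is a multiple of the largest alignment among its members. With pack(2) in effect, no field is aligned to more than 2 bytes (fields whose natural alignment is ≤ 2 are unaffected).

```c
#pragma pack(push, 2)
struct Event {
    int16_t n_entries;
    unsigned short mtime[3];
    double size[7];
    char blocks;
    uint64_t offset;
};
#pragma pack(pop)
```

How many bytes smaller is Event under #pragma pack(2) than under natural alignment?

natural layout:
  0..2  n_entries  (2B, 2-aligned)
  2..8  mtime  (6B, 2-aligned)
  8..64  size  (56B, 8-aligned)
  64..65  blocks  (1B, 1-aligned)
  65..72  -- padding (7B)
  72..80  offset  (8B, 8-aligned)
  sizeof = 80, alignof = 8
packed(2) layout:
  0..2  n_entries  (2B, 2-aligned)
  2..8  mtime  (6B, 2-aligned)
  8..64  size  (56B, 2-aligned)
  64..65  blocks  (1B, 1-aligned)
  65..66  -- padding (1B)
  66..74  offset  (8B, 2-aligned)
  sizeof = 74, alignof = 2
80 − 74 = 6

6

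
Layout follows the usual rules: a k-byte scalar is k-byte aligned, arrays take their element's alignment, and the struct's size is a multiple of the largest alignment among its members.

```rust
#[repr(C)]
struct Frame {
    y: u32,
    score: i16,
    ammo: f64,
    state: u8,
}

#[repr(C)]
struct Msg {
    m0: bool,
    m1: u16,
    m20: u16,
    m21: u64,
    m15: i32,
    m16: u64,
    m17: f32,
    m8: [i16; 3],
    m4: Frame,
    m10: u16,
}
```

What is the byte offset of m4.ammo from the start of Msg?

56

Frame: y at 0 (size 4, align 4) → ends 4; score at 4 (size 2, align 2) → ends 6; pad 2 to align 8 for ammo; ammo at 8 (size 8, align 8) → ends 16; state at 16 (size 1, align 1) → ends 17; tail pad 7 to reach multiple of 8; total 24 bytes, alignment 8
m0 at 0 (size 1, align 1) → ends 1
pad 1 to align 2 for m1
m1 at 2 (size 2, align 2) → ends 4
m20 at 4 (size 2, align 2) → ends 6
pad 2 to align 8 for m21
m21 at 8 (size 8, align 8) → ends 16
m15 at 16 (size 4, align 4) → ends 20
pad 4 to align 8 for m16
m16 at 24 (size 8, align 8) → ends 32
m17 at 32 (size 4, align 4) → ends 36
m8 at 36 (size 6, align 2) → ends 42
pad 6 to align 8 for m4
m4 at 48 (size 24, align 8) → ends 72
within Frame: ammo at 8
48 + 8 = 56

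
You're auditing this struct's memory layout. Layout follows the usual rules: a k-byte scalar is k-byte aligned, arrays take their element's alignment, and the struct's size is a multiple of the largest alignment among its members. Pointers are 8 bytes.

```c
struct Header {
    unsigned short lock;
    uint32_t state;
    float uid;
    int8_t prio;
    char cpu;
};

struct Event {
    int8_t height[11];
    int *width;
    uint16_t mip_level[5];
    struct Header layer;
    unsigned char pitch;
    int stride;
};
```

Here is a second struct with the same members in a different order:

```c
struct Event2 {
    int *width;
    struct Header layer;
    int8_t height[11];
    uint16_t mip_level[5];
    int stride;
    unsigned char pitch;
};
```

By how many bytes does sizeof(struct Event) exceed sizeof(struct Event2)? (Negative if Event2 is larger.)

8

Header: @0: lock [2B, align 2] → 2; +2 pad (align 4); @4: state [4B, align 4] → 8; @8: uid [4B, align 4] → 12; @12: prio [1B, align 1] → 13; @13: cpu [1B, align 1] → 14; +2 tail pad (align 4); size 16, align 4
@0: height [11B, align 1] → 11
+5 pad (align 8)
@16: width [8B, align 8] → 24
@24: mip_level [10B, align 2] → 34
+2 pad (align 4)
@36: layer [16B, align 4] → 52
@52: pitch [1B, align 1] → 53
+3 pad (align 4)
@56: stride [4B, align 4] → 60
+4 tail pad (align 8)
size 64, align 8
— Event2 —
@0: width [8B, align 8] → 8
@8: layer [16B, align 4] → 24
@24: height [11B, align 1] → 35
+1 pad (align 2)
@36: mip_level [10B, align 2] → 46
+2 pad (align 4)
@48: stride [4B, align 4] → 52
@52: pitch [1B, align 1] → 53
+3 tail pad (align 8)
size 56, align 8
64 − 56 = 8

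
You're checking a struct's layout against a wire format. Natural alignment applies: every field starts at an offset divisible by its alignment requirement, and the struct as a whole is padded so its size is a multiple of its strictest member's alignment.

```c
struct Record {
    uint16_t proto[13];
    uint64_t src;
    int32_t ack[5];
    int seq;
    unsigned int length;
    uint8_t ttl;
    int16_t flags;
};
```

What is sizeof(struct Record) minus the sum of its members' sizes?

7

0..26  proto  (26B, 2-aligned)
26..32  -- padding (6B)
32..40  src  (8B, 8-aligned)
40..60  ack  (20B, 4-aligned)
60..64  seq  (4B, 4-aligned)
64..68  length  (4B, 4-aligned)
68..69  ttl  (1B, 1-aligned)
69..70  -- padding (1B)
70..72  flags  (2B, 2-aligned)
sizeof = 72, alignof = 8
data bytes 65, size 72 → padding 7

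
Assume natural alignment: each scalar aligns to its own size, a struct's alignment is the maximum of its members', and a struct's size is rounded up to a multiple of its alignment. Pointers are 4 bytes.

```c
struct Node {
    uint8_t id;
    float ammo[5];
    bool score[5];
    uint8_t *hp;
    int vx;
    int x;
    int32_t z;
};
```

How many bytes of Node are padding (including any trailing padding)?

6

@0: id [1B, align 1] → 1
+3 pad (align 4)
@4: ammo [20B, align 4] → 24
@24: score [5B, align 1] → 29
+3 pad (align 4)
@32: hp [4B, align 4] → 36
@36: vx [4B, align 4] → 40
@40: x [4B, align 4] → 44
@44: z [4B, align 4] → 48
size 48, align 4
data bytes 42, size 48 → padding 6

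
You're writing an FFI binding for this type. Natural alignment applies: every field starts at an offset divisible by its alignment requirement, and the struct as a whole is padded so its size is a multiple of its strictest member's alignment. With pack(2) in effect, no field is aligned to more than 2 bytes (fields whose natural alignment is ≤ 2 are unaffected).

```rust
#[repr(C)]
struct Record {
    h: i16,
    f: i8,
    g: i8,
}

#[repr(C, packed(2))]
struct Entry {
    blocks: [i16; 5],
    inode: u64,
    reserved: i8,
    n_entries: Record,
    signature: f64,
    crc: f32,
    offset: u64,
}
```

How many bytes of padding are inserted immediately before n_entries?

1

Record: @0: h [2B, align 2] → 2; @2: f [1B, align 1] → 3; @3: g [1B, align 1] → 4; size 4, align 2
@0: blocks [10B, align 2] → 10
@10: inode [8B, align 2] → 18
@18: reserved [1B, align 1] → 19
+1 pad (align 2)
@20: n_entries [4B, align 2] → 24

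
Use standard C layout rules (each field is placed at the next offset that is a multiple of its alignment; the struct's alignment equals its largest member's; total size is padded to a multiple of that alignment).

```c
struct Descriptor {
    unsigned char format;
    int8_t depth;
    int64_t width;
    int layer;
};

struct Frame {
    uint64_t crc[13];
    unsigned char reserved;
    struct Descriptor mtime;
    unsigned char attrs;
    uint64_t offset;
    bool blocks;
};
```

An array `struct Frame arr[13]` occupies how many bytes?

Descriptor: @0: format [1B, align 1] → 1; @1: depth [1B, align 1] → 2; +6 pad (align 8); @8: width [8B, align 8] → 16; @16: layer [4B, align 4] → 20; +4 tail pad (align 8); size 24, align 8
@0: crc [104B, align 8] → 104
@104: reserved [1B, align 1] → 105
+7 pad (align 8)
@112: mtime [24B, align 8] → 136
@136: attrs [1B, align 1] → 137
+7 pad (align 8)
@144: offset [8B, align 8] → 152
@152: blocks [1B, align 1] → 153
+7 tail pad (align 8)
size 160, align 8
array of 13: 13 × 160 = 2080

2080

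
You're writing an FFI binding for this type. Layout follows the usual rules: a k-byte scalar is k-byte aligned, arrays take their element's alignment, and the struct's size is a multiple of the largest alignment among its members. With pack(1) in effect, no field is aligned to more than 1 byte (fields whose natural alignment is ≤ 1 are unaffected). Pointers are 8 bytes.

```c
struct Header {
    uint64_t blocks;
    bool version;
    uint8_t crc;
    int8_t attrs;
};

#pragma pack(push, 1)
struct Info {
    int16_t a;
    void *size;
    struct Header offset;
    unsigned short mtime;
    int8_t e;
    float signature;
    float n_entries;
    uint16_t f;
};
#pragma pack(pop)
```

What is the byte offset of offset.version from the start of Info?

18

Header: 0..8  blocks  (8B, 8-aligned); 8..9  version  (1B, 1-aligned); 9..10  crc  (1B, 1-aligned); 10..11  attrs  (1B, 1-aligned); 11..16  -- tail padding (5B); sizeof = 16, alignof = 8
0..2  a  (2B, 1-aligned)
2..10  size  (8B, 1-aligned)
10..26  offset  (16B, 1-aligned)
within Header: version at 8
10 + 8 = 18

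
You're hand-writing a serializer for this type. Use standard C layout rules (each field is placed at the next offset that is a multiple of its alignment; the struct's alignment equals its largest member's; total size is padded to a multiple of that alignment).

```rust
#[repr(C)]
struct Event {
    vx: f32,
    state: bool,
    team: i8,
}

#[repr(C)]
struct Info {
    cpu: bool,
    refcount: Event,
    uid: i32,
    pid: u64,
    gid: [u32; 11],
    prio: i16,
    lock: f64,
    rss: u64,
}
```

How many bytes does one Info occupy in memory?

88

Event: 0..4  vx  (4B, 4-aligned); 4..5  state  (1B, 1-aligned); 5..6  team  (1B, 1-aligned); 6..8  -- tail padding (2B); sizeof = 8, alignof = 4
0..1  cpu  (1B, 1-aligned)
1..4  -- padding (3B)
4..12  refcount  (8B, 4-aligned)
12..16  uid  (4B, 4-aligned)
16..24  pid  (8B, 8-aligned)
24..68  gid  (44B, 4-aligned)
68..70  prio  (2B, 2-aligned)
70..72  -- padding (2B)
72..80  lock  (8B, 8-aligned)
80..88  rss  (8B, 8-aligned)
sizeof = 88, alignof = 8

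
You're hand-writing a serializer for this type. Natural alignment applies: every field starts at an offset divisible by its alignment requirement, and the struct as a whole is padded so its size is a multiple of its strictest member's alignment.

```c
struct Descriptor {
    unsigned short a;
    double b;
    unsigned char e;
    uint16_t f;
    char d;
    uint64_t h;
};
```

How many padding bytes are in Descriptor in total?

10

0..2  a  (2B, 2-aligned)
2..8  -- padding (6B)
8..16  b  (8B, 8-aligned)
16..17  e  (1B, 1-aligned)
17..18  -- padding (1B)
18..20  f  (2B, 2-aligned)
20..21  d  (1B, 1-aligned)
21..24  -- padding (3B)
24..32  h  (8B, 8-aligned)
sizeof = 32, alignof = 8
data bytes 22, size 32 → padding 10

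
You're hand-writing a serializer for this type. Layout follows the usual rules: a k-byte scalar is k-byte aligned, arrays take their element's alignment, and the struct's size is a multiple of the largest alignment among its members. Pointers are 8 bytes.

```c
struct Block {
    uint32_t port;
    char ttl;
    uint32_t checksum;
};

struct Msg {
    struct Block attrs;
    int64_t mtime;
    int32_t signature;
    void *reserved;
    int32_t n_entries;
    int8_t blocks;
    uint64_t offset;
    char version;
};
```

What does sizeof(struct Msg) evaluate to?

64

Block: port at 0 (size 4, align 4) → ends 4; ttl at 4 (size 1, align 1) → ends 5; pad 3 to align 4 for checksum; checksum at 8 (size 4, align 4) → ends 12; total 12 bytes, alignment 4
attrs at 0 (size 12, align 4) → ends 12
pad 4 to align 8 for mtime
mtime at 16 (size 8, align 8) → ends 24
signature at 24 (size 4, align 4) → ends 28
pad 4 to align 8 for reserved
reserved at 32 (size 8, align 8) → ends 40
n_entries at 40 (size 4, align 4) → ends 44
blocks at 44 (size 1, align 1) → ends 45
pad 3 to align 8 for offset
offset at 48 (size 8, align 8) → ends 56
version at 56 (size 1, align 1) → ends 57
tail pad 7 to reach multiple of 8
total 64 bytes, alignment 8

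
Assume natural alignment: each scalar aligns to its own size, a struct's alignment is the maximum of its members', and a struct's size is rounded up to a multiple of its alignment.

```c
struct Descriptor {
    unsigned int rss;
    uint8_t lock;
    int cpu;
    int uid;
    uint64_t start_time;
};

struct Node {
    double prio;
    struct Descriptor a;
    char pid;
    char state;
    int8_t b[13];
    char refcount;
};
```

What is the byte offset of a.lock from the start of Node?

Descriptor: rss at 0 (size 4, align 4) → ends 4; lock at 4 (size 1, align 1) → ends 5; pad 3 to align 4 for cpu; cpu at 8 (size 4, align 4) → ends 12; uid at 12 (size 4, align 4) → ends 16; start_time at 16 (size 8, align 8) → ends 24; total 24 bytes, alignment 8
prio at 0 (size 8, align 8) → ends 8
a at 8 (size 24, align 8) → ends 32
within Descriptor: lock at 4
8 + 4 = 12

12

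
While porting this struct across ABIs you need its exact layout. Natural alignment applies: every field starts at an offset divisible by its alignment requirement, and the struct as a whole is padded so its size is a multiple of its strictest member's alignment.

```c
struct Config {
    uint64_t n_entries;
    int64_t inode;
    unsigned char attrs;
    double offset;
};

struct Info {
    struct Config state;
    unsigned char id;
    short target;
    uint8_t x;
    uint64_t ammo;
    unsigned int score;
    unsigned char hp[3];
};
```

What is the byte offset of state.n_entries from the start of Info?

0

Config: @0: n_entries [8B, align 8] → 8; @8: inode [8B, align 8] → 16; @16: attrs [1B, align 1] → 17; +7 pad (align 8); @24: offset [8B, align 8] → 32; size 32, align 8
@0: state [32B, align 8] → 32
within Config: n_entries at 0
0 + 0 = 0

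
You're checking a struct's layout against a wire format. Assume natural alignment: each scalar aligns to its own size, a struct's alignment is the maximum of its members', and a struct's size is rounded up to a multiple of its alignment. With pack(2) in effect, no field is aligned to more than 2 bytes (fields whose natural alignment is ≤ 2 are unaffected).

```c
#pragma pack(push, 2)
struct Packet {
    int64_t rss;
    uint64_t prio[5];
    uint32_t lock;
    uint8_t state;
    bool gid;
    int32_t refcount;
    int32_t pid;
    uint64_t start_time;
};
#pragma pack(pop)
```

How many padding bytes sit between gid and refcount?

rss at 0 (size 8, align 2) → ends 8
prio at 8 (size 40, align 2) → ends 48
lock at 48 (size 4, align 2) → ends 52
state at 52 (size 1, align 1) → ends 53
gid at 53 (size 1, align 1) → ends 54
refcount at 54 (size 4, align 2) → ends 58

0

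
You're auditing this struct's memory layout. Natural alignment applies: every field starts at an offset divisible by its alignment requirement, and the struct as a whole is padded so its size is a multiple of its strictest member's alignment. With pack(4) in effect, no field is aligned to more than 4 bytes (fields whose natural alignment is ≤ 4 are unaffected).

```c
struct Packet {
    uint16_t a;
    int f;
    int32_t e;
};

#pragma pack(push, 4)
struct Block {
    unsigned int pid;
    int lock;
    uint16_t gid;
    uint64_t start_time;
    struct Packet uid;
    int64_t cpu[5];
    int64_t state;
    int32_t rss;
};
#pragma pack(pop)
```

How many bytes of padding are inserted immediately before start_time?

2

Packet: @0: a [2B, align 2] → 2; +2 pad (align 4); @4: f [4B, align 4] → 8; @8: e [4B, align 4] → 12; size 12, align 4
@0: pid [4B, align 4] → 4
@4: lock [4B, align 4] → 8
@8: gid [2B, align 2] → 10
+2 pad (align 4)
@12: start_time [8B, align 4] → 20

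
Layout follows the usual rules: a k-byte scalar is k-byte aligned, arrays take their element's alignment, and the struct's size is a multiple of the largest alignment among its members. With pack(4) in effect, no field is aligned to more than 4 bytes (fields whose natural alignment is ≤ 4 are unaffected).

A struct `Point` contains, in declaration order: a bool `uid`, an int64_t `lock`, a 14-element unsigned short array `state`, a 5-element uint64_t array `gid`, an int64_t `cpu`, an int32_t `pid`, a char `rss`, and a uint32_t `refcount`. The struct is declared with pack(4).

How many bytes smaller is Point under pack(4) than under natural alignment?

12

natural layout:
  @0: uid [1B, align 1] → 1
  +7 pad (align 8)
  @8: lock [8B, align 8] → 16
  @16: state [28B, align 2] → 44
  +4 pad (align 8)
  @48: gid [40B, align 8] → 88
  @88: cpu [8B, align 8] → 96
  @96: pid [4B, align 4] → 100
  @100: rss [1B, align 1] → 101
  +3 pad (align 4)
  @104: refcount [4B, align 4] → 108
  +4 tail pad (align 8)
  size 112, align 8
packed(4) layout:
  @0: uid [1B, align 1] → 1
  +3 pad (align 4)
  @4: lock [8B, align 4] → 12
  @12: state [28B, align 2] → 40
  @40: gid [40B, align 4] → 80
  @80: cpu [8B, align 4] → 88
  @88: pid [4B, align 4] → 92
  @92: rss [1B, align 1] → 93
  +3 pad (align 4)
  @96: refcount [4B, align 4] → 100
  size 100, align 4
112 − 100 = 12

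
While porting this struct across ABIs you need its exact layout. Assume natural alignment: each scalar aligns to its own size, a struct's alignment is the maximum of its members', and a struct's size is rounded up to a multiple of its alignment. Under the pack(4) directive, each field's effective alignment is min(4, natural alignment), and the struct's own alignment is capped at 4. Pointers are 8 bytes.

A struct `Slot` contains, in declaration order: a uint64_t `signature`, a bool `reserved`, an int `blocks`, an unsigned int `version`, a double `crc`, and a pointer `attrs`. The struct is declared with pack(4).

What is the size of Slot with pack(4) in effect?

36

0..8  signature  (8B, 4-aligned)
8..9  reserved  (1B, 1-aligned)
9..12  -- padding (3B)
12..16  blocks  (4B, 4-aligned)
16..20  version  (4B, 4-aligned)
20..28  crc  (8B, 4-aligned)
28..36  attrs  (8B, 4-aligned)
sizeof = 36, alignof = 4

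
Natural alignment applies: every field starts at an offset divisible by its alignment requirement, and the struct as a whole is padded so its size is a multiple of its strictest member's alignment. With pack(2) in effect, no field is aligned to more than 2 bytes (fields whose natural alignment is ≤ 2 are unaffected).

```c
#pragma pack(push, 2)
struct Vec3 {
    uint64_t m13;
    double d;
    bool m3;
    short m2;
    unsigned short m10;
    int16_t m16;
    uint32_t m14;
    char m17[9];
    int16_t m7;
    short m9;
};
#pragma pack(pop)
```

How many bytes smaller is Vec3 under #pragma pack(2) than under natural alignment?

6

natural layout:
  m13 at 0 (size 8, align 8) → ends 8
  d at 8 (size 8, align 8) → ends 16
  m3 at 16 (size 1, align 1) → ends 17
  pad 1 to align 2 for m2
  m2 at 18 (size 2, align 2) → ends 20
  m10 at 20 (size 2, align 2) → ends 22
  m16 at 22 (size 2, align 2) → ends 24
  m14 at 24 (size 4, align 4) → ends 28
  m17 at 28 (size 9, align 1) → ends 37
  pad 1 to align 2 for m7
  m7 at 38 (size 2, align 2) → ends 40
  m9 at 40 (size 2, align 2) → ends 42
  tail pad 6 to reach multiple of 8
  total 48 bytes, alignment 8
packed(2) layout:
  m13 at 0 (size 8, align 2) → ends 8
  d at 8 (size 8, align 2) → ends 16
  m3 at 16 (size 1, align 1) → ends 17
  pad 1 to align 2 for m2
  m2 at 18 (size 2, align 2) → ends 20
  m10 at 20 (size 2, align 2) → ends 22
  m16 at 22 (size 2, align 2) → ends 24
  m14 at 24 (size 4, align 2) → ends 28
  m17 at 28 (size 9, align 1) → ends 37
  pad 1 to align 2 for m7
  m7 at 38 (size 2, align 2) → ends 40
  m9 at 40 (size 2, align 2) → ends 42
  total 42 bytes, alignment 2
48 − 42 = 6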